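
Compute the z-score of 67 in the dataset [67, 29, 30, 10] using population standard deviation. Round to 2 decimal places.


Mean = (67 + 29 + 30 + 10) / 4 = 34.0
Variance = sum((x_i - mean)^2) / n = 426.5
Std = sqrt(426.5) = 20.6519
Z = (x - mean) / std
= (67 - 34.0) / 20.6519
= 33.0 / 20.6519
= 1.60

1.60


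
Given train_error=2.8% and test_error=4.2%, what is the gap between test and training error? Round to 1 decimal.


Generalization gap = test_error - train_error
= 4.2 - 2.8
= 1.4%
A small gap suggests good generalization.

1.4


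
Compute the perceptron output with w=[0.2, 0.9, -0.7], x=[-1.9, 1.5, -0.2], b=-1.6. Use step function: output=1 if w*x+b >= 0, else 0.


z = w . x + b
= 0.2*-1.9 + 0.9*1.5 + -0.7*-0.2 + -1.6
= -0.38 + 1.35 + 0.14 + -1.6
= 1.11 + -1.6
= -0.49
Since z = -0.49 < 0, output = 0

0


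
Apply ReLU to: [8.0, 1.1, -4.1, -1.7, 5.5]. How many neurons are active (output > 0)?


ReLU(x) = max(0, x) for each element:
ReLU(8.0) = 8.0
ReLU(1.1) = 1.1
ReLU(-4.1) = 0
ReLU(-1.7) = 0
ReLU(5.5) = 5.5
Active neurons (>0): 3

3


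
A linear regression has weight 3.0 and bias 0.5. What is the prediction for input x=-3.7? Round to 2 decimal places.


y = 3.0 * -3.7 + (0.5)
= -11.1 + (0.5)
= -10.60

-10.60


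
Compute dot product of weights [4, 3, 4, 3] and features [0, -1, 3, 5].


Element-wise products:
4 * 0 = 0
3 * -1 = -3
4 * 3 = 12
3 * 5 = 15
Sum = 0 + -3 + 12 + 15
= 24

24


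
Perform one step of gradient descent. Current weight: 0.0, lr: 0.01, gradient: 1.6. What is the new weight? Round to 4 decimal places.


w_new = w_old - lr * gradient
= 0.0 - 0.01 * 1.6
= 0.0 - (0.016)
= -0.0160

-0.0160


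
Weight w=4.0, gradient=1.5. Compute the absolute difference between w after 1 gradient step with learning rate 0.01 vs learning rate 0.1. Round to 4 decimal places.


With lr=0.01: w_new = 4.0 - 0.01 * 1.5 = 3.985
With lr=0.1: w_new = 4.0 - 0.1 * 1.5 = 3.85
Absolute difference = |3.985 - 3.85|
= 0.1350

0.1350


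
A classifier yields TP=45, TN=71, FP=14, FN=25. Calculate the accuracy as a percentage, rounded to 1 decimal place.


Accuracy = (TP + TN) / (TP + TN + FP + FN) * 100
= (45 + 71) / (45 + 71 + 14 + 25)
= 116 / 155
= 0.7484
= 74.8%

74.8


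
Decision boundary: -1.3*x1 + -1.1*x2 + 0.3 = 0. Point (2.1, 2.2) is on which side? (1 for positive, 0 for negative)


Compute -1.3 * 2.1 + -1.1 * 2.2 + 0.3
= -2.73 + -2.42 + 0.3
= -4.85
Since -4.85 < 0, the point is on the negative side.

0


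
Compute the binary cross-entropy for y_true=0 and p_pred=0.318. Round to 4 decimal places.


For y=0: Loss = -log(1-p)
= -log(1 - 0.318)
= -log(0.682)
= -(-0.3827)
= 0.3827

0.3827


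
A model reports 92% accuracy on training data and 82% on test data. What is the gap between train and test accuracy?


Gap = train_accuracy - test_accuracy
= 92 - 82
= 10%
This moderate gap may indicate mild overfitting.

10


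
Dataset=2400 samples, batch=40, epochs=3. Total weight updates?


Iterations per epoch = 2400 / 40 = 60
Total updates = iterations_per_epoch * epochs
= 60 * 3
= 180

180


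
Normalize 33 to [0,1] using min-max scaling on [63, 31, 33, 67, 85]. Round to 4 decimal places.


Min = 31, Max = 85
Range = 85 - 31 = 54
Scaled = (x - min) / (max - min)
= (33 - 31) / 54
= 2 / 54
= 0.0370

0.0370


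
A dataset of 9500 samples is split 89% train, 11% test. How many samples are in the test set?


Train samples = 9500 * 89% = 8455
Test samples = 9500 - 8455
= 1045

1045


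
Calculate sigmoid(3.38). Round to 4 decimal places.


sigmoid(z) = 1 / (1 + exp(-z))
exp(-(3.38)) = exp(-3.38) = 0.034
1 + 0.034 = 1.034
1 / 1.034 = 0.9671

0.9671


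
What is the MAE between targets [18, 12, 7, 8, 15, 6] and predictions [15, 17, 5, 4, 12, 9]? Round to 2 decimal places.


Absolute errors: [3, 5, 2, 4, 3, 3]
Sum of absolute errors = 20
MAE = 20 / 6 = 3.33

3.33


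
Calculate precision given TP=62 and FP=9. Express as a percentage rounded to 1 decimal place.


Precision = TP / (TP + FP) * 100
= 62 / (62 + 9)
= 62 / 71
= 0.8732
= 87.3%

87.3


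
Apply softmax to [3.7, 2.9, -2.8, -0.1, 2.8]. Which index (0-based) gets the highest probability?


Softmax is a monotonic transformation, so it preserves the argmax.
We need to find the index of the maximum logit.
Index 0: 3.7
Index 1: 2.9
Index 2: -2.8
Index 3: -0.1
Index 4: 2.8
Maximum logit = 3.7 at index 0

0


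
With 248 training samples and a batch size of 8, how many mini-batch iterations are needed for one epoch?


Iterations per epoch = dataset_size / batch_size
= 248 / 8
= 31

31


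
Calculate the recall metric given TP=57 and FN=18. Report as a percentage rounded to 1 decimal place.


Recall = TP / (TP + FN) * 100
= 57 / (57 + 18)
= 57 / 75
= 0.76
= 76.0%

76.0


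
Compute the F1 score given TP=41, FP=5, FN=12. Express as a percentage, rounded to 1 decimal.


Precision = TP / (TP + FP) = 41 / 46 = 0.8913
Recall = TP / (TP + FN) = 41 / 53 = 0.7736
F1 = 2 * P * R / (P + R)
= 2 * 0.8913 * 0.7736 / (0.8913 + 0.7736)
= 1.379 / 1.6649
= 0.8283
As percentage: 82.8%

82.8


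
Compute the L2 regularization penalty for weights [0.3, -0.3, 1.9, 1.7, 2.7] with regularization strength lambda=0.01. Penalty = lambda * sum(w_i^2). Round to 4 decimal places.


Squaring each weight:
0.3^2 = 0.09
(-0.3)^2 = 0.09
1.9^2 = 3.61
1.7^2 = 2.89
2.7^2 = 7.29
Sum of squares = 13.97
Penalty = 0.01 * 13.97 = 0.1397

0.1397


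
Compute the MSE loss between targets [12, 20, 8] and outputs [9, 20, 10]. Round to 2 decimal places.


Differences: [3, 0, -2]
Squared errors: [9, 0, 4]
Sum of squared errors = 13
MSE = 13 / 3 = 4.33

4.33


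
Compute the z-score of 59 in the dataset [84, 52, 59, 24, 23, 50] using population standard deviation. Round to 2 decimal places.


Mean = (84 + 52 + 59 + 24 + 23 + 50) / 6 = 48.6667
Variance = sum((x_i - mean)^2) / n = 439.2222
Std = sqrt(439.2222) = 20.9576
Z = (x - mean) / std
= (59 - 48.6667) / 20.9576
= 10.3333 / 20.9576
= 0.49

0.49


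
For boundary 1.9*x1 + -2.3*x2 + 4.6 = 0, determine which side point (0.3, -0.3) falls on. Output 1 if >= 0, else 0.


Compute 1.9 * 0.3 + -2.3 * -0.3 + 4.6
= 0.57 + 0.69 + 4.6
= 5.86
Since 5.86 >= 0, the point is on the positive side.

1


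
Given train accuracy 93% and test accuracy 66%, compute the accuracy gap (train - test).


Gap = train_accuracy - test_accuracy
= 93 - 66
= 27%
This large gap strongly indicates overfitting.

27


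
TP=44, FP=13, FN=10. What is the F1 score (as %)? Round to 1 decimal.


Precision = TP / (TP + FP) = 44 / 57 = 0.7719
Recall = TP / (TP + FN) = 44 / 54 = 0.8148
F1 = 2 * P * R / (P + R)
= 2 * 0.7719 * 0.8148 / (0.7719 + 0.8148)
= 1.258 / 1.5867
= 0.7928
As percentage: 79.3%

79.3


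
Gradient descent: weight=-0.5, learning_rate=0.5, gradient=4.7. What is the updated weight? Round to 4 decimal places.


w_new = w_old - lr * gradient
= -0.5 - 0.5 * 4.7
= -0.5 - (2.35)
= -2.8500

-2.8500


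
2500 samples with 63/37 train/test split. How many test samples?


Train samples = 2500 * 63% = 1575
Test samples = 2500 - 1575
= 925

925


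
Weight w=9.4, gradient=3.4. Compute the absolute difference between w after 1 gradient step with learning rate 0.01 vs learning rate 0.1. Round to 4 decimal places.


With lr=0.01: w_new = 9.4 - 0.01 * 3.4 = 9.366
With lr=0.1: w_new = 9.4 - 0.1 * 3.4 = 9.06
Absolute difference = |9.366 - 9.06|
= 0.3060

0.3060


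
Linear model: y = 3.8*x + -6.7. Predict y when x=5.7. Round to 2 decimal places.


y = 3.8 * 5.7 + (-6.7)
= 21.66 + (-6.7)
= 14.96

14.96


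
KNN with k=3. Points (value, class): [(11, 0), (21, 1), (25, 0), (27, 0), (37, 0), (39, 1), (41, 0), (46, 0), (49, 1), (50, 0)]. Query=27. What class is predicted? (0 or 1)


Distances from query 27:
Point 27 (class 0): distance = 0
Point 25 (class 0): distance = 2
Point 21 (class 1): distance = 6
K=3 nearest neighbors: classes = [0, 0, 1]
Votes for class 1: 1 / 3
Majority vote => class 0

0


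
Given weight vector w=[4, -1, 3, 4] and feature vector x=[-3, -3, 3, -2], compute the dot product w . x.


Element-wise products:
4 * -3 = -12
-1 * -3 = 3
3 * 3 = 9
4 * -2 = -8
Sum = -12 + 3 + 9 + -8
= -8

-8


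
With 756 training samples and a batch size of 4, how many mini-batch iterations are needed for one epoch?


Iterations per epoch = dataset_size / batch_size
= 756 / 4
= 189

189


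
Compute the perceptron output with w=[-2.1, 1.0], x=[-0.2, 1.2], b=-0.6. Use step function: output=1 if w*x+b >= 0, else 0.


z = w . x + b
= -2.1*-0.2 + 1.0*1.2 + -0.6
= 0.42 + 1.2 + -0.6
= 1.62 + -0.6
= 1.02
Since z = 1.02 >= 0, output = 1

1


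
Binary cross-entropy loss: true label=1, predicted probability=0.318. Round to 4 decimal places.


For y=1: Loss = -log(p)
= -log(0.318)
= -(-1.1457)
= 1.1457

1.1457


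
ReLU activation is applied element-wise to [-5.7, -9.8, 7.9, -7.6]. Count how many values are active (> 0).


ReLU(x) = max(0, x) for each element:
ReLU(-5.7) = 0
ReLU(-9.8) = 0
ReLU(7.9) = 7.9
ReLU(-7.6) = 0
Active neurons (>0): 1

1


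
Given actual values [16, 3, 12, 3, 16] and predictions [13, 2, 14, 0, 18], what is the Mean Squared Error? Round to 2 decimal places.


Differences: [3, 1, -2, 3, -2]
Squared errors: [9, 1, 4, 9, 4]
Sum of squared errors = 27
MSE = 27 / 5 = 5.40

5.40


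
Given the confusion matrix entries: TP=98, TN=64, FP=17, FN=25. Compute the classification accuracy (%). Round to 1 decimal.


Accuracy = (TP + TN) / (TP + TN + FP + FN) * 100
= (98 + 64) / (98 + 64 + 17 + 25)
= 162 / 204
= 0.7941
= 79.4%

79.4


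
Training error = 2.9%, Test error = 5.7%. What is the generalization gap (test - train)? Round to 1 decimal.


Generalization gap = test_error - train_error
= 5.7 - 2.9
= 2.8%
A moderate gap.

2.8


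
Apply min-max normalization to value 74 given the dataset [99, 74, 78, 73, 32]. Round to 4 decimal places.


Min = 32, Max = 99
Range = 99 - 32 = 67
Scaled = (x - min) / (max - min)
= (74 - 32) / 67
= 42 / 67
= 0.6269

0.6269


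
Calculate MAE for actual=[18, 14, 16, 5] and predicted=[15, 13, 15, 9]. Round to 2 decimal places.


Absolute errors: [3, 1, 1, 4]
Sum of absolute errors = 9
MAE = 9 / 4 = 2.25

2.25


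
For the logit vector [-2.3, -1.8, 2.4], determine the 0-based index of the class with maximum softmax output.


Softmax is a monotonic transformation, so it preserves the argmax.
We need to find the index of the maximum logit.
Index 0: -2.3
Index 1: -1.8
Index 2: 2.4
Maximum logit = 2.4 at index 2

2


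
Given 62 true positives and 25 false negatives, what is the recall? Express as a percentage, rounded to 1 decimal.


Recall = TP / (TP + FN) * 100
= 62 / (62 + 25)
= 62 / 87
= 0.7126
= 71.3%

71.3


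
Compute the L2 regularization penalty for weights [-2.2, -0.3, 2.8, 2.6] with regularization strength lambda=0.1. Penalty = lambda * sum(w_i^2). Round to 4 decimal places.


Squaring each weight:
(-2.2)^2 = 4.84
(-0.3)^2 = 0.09
2.8^2 = 7.84
2.6^2 = 6.76
Sum of squares = 19.53
Penalty = 0.1 * 19.53 = 1.9530

1.9530


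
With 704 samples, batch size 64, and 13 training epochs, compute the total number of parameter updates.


Iterations per epoch = 704 / 64 = 11
Total updates = iterations_per_epoch * epochs
= 11 * 13
= 143

143


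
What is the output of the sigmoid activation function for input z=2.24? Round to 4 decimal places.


sigmoid(z) = 1 / (1 + exp(-z))
exp(-(2.24)) = exp(-2.24) = 0.1065
1 + 0.1065 = 1.1065
1 / 1.1065 = 0.9038

0.9038


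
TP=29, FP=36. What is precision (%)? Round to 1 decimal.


Precision = TP / (TP + FP) * 100
= 29 / (29 + 36)
= 29 / 65
= 0.4462
= 44.6%

44.6


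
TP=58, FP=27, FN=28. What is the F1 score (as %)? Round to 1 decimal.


Precision = TP / (TP + FP) = 58 / 85 = 0.6824
Recall = TP / (TP + FN) = 58 / 86 = 0.6744
F1 = 2 * P * R / (P + R)
= 2 * 0.6824 * 0.6744 / (0.6824 + 0.6744)
= 0.9204 / 1.3568
= 0.6784
As percentage: 67.8%

67.8


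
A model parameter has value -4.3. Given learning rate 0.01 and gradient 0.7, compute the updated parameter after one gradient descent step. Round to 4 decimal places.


w_new = w_old - lr * gradient
= -4.3 - 0.01 * 0.7
= -4.3 - (0.007)
= -4.3070

-4.3070


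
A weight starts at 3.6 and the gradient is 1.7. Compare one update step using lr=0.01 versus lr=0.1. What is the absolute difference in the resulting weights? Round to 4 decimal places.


With lr=0.01: w_new = 3.6 - 0.01 * 1.7 = 3.583
With lr=0.1: w_new = 3.6 - 0.1 * 1.7 = 3.43
Absolute difference = |3.583 - 3.43|
= 0.1530

0.1530


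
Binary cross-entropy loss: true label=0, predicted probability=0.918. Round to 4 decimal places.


For y=0: Loss = -log(1-p)
= -log(1 - 0.918)
= -log(0.082)
= -(-2.501)
= 2.5010

2.5010


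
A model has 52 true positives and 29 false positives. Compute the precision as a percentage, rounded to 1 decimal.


Precision = TP / (TP + FP) * 100
= 52 / (52 + 29)
= 52 / 81
= 0.642
= 64.2%

64.2


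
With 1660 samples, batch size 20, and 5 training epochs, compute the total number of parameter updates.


Iterations per epoch = 1660 / 20 = 83
Total updates = iterations_per_epoch * epochs
= 83 * 5
= 415

415


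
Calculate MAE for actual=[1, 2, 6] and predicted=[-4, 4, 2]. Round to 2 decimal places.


Absolute errors: [5, 2, 4]
Sum of absolute errors = 11
MAE = 11 / 3 = 3.67

3.67


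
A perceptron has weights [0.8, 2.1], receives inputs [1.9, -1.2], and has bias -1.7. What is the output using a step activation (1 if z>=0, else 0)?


z = w . x + b
= 0.8*1.9 + 2.1*-1.2 + -1.7
= 1.52 + -2.52 + -1.7
= -1.0 + -1.7
= -2.7
Since z = -2.7 < 0, output = 0

0


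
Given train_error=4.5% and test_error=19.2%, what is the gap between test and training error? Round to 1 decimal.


Generalization gap = test_error - train_error
= 19.2 - 4.5
= 14.7%
A large gap suggests overfitting.

14.7


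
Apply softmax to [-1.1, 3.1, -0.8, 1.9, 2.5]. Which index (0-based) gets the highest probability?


Softmax is a monotonic transformation, so it preserves the argmax.
We need to find the index of the maximum logit.
Index 0: -1.1
Index 1: 3.1
Index 2: -0.8
Index 3: 1.9
Index 4: 2.5
Maximum logit = 3.1 at index 1

1


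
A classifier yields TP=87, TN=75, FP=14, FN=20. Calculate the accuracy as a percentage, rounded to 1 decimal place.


Accuracy = (TP + TN) / (TP + TN + FP + FN) * 100
= (87 + 75) / (87 + 75 + 14 + 20)
= 162 / 196
= 0.8265
= 82.7%

82.7


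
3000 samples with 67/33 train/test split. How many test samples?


Train samples = 3000 * 67% = 2010
Test samples = 3000 - 2010
= 990

990


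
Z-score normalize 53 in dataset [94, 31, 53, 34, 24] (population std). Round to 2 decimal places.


Mean = (94 + 31 + 53 + 34 + 24) / 5 = 47.2
Variance = sum((x_i - mean)^2) / n = 639.76
Std = sqrt(639.76) = 25.2935
Z = (x - mean) / std
= (53 - 47.2) / 25.2935
= 5.8 / 25.2935
= 0.23

0.23


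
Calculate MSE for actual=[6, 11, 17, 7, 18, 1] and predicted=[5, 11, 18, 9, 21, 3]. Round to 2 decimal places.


Differences: [1, 0, -1, -2, -3, -2]
Squared errors: [1, 0, 1, 4, 9, 4]
Sum of squared errors = 19
MSE = 19 / 6 = 3.17

3.17


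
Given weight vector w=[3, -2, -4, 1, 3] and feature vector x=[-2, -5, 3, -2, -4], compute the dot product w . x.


Element-wise products:
3 * -2 = -6
-2 * -5 = 10
-4 * 3 = -12
1 * -2 = -2
3 * -4 = -12
Sum = -6 + 10 + -12 + -2 + -12
= -22

-22


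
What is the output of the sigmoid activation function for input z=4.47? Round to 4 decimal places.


sigmoid(z) = 1 / (1 + exp(-z))
exp(-(4.47)) = exp(-4.47) = 0.0114
1 + 0.0114 = 1.0114
1 / 1.0114 = 0.9887

0.9887


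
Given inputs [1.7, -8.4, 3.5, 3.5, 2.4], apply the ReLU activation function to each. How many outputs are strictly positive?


ReLU(x) = max(0, x) for each element:
ReLU(1.7) = 1.7
ReLU(-8.4) = 0
ReLU(3.5) = 3.5
ReLU(3.5) = 3.5
ReLU(2.4) = 2.4
Active neurons (>0): 4

4


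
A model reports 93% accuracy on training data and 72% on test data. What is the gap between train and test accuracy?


Gap = train_accuracy - test_accuracy
= 93 - 72
= 21%
This large gap strongly indicates overfitting.

21


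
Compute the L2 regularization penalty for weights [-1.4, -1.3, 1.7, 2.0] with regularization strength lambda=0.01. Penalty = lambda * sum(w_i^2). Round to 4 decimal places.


Squaring each weight:
(-1.4)^2 = 1.96
(-1.3)^2 = 1.69
1.7^2 = 2.89
2.0^2 = 4.0
Sum of squares = 10.54
Penalty = 0.01 * 10.54 = 0.1054

0.1054


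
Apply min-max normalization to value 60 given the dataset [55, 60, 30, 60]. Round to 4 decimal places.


Min = 30, Max = 60
Range = 60 - 30 = 30
Scaled = (x - min) / (max - min)
= (60 - 30) / 30
= 30 / 30
= 1.0000

1.0000


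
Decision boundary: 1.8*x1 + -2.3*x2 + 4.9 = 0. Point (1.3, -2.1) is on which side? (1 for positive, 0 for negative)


Compute 1.8 * 1.3 + -2.3 * -2.1 + 4.9
= 2.34 + 4.83 + 4.9
= 12.07
Since 12.07 >= 0, the point is on the positive side.

1


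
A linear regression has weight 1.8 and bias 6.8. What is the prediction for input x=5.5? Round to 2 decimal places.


y = 1.8 * 5.5 + (6.8)
= 9.9 + (6.8)
= 16.70

16.70


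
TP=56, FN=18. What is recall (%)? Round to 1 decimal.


Recall = TP / (TP + FN) * 100
= 56 / (56 + 18)
= 56 / 74
= 0.7568
= 75.7%

75.7


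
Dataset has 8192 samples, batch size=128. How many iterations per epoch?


Iterations per epoch = dataset_size / batch_size
= 8192 / 128
= 64

64


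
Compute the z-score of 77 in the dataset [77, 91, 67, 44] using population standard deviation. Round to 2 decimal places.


Mean = (77 + 91 + 67 + 44) / 4 = 69.75
Variance = sum((x_i - mean)^2) / n = 293.6875
Std = sqrt(293.6875) = 17.1373
Z = (x - mean) / std
= (77 - 69.75) / 17.1373
= 7.25 / 17.1373
= 0.42

0.42


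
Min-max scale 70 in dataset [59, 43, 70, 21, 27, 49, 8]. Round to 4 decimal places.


Min = 8, Max = 70
Range = 70 - 8 = 62
Scaled = (x - min) / (max - min)
= (70 - 8) / 62
= 62 / 62
= 1.0000

1.0000


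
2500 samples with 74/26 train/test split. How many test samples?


Train samples = 2500 * 74% = 1850
Test samples = 2500 - 1850
= 650

650


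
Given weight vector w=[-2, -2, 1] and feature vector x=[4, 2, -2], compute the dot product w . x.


Element-wise products:
-2 * 4 = -8
-2 * 2 = -4
1 * -2 = -2
Sum = -8 + -4 + -2
= -14

-14


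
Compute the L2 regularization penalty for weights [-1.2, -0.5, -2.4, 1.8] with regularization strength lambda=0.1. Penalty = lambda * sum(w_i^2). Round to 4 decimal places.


Squaring each weight:
(-1.2)^2 = 1.44
(-0.5)^2 = 0.25
(-2.4)^2 = 5.76
1.8^2 = 3.24
Sum of squares = 10.69
Penalty = 0.1 * 10.69 = 1.0690

1.0690


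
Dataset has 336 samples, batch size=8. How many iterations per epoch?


Iterations per epoch = dataset_size / batch_size
= 336 / 8
= 42

42


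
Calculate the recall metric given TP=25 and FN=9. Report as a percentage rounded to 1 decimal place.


Recall = TP / (TP + FN) * 100
= 25 / (25 + 9)
= 25 / 34
= 0.7353
= 73.5%

73.5


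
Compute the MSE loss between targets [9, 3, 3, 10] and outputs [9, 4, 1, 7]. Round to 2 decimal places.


Differences: [0, -1, 2, 3]
Squared errors: [0, 1, 4, 9]
Sum of squared errors = 14
MSE = 14 / 4 = 3.50

3.50


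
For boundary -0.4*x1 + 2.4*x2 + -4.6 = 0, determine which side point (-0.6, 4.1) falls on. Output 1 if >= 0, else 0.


Compute -0.4 * -0.6 + 2.4 * 4.1 + -4.6
= 0.24 + 9.84 + -4.6
= 5.48
Since 5.48 >= 0, the point is on the positive side.

1


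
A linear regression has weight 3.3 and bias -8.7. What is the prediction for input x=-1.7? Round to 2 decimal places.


y = 3.3 * -1.7 + (-8.7)
= -5.61 + (-8.7)
= -14.31

-14.31


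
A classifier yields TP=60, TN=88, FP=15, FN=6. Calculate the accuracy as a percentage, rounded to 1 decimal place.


Accuracy = (TP + TN) / (TP + TN + FP + FN) * 100
= (60 + 88) / (60 + 88 + 15 + 6)
= 148 / 169
= 0.8757
= 87.6%

87.6


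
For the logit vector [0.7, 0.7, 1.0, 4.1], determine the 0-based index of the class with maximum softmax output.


Softmax is a monotonic transformation, so it preserves the argmax.
We need to find the index of the maximum logit.
Index 0: 0.7
Index 1: 0.7
Index 2: 1.0
Index 3: 4.1
Maximum logit = 4.1 at index 3

3


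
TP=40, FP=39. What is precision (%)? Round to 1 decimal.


Precision = TP / (TP + FP) * 100
= 40 / (40 + 39)
= 40 / 79
= 0.5063
= 50.6%

50.6


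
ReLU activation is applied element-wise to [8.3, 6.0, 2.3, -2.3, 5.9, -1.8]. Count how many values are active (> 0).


ReLU(x) = max(0, x) for each element:
ReLU(8.3) = 8.3
ReLU(6.0) = 6.0
ReLU(2.3) = 2.3
ReLU(-2.3) = 0
ReLU(5.9) = 5.9
ReLU(-1.8) = 0
Active neurons (>0): 4

4


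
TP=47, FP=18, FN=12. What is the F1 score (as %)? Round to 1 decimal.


Precision = TP / (TP + FP) = 47 / 65 = 0.7231
Recall = TP / (TP + FN) = 47 / 59 = 0.7966
F1 = 2 * P * R / (P + R)
= 2 * 0.7231 * 0.7966 / (0.7231 + 0.7966)
= 1.152 / 1.5197
= 0.7581
As percentage: 75.8%

75.8


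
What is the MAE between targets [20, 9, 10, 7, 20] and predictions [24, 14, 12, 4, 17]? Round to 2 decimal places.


Absolute errors: [4, 5, 2, 3, 3]
Sum of absolute errors = 17
MAE = 17 / 5 = 3.40

3.40


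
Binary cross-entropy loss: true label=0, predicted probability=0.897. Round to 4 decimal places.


For y=0: Loss = -log(1-p)
= -log(1 - 0.897)
= -log(0.103)
= -(-2.273)
= 2.2730

2.2730


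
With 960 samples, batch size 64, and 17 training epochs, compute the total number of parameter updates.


Iterations per epoch = 960 / 64 = 15
Total updates = iterations_per_epoch * epochs
= 15 * 17
= 255

255


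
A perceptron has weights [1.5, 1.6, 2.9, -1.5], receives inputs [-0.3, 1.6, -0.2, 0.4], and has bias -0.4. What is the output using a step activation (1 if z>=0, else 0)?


z = w . x + b
= 1.5*-0.3 + 1.6*1.6 + 2.9*-0.2 + -1.5*0.4 + -0.4
= -0.45 + 2.56 + -0.58 + -0.6 + -0.4
= 0.93 + -0.4
= 0.53
Since z = 0.53 >= 0, output = 1

1


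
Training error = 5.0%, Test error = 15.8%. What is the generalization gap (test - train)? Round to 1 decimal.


Generalization gap = test_error - train_error
= 15.8 - 5.0
= 10.8%
A large gap suggests overfitting.

10.8


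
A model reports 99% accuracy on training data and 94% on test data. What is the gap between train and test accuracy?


Gap = train_accuracy - test_accuracy
= 99 - 94
= 5%
This moderate gap may indicate mild overfitting.

5


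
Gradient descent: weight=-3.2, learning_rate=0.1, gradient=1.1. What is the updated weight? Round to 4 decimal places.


w_new = w_old - lr * gradient
= -3.2 - 0.1 * 1.1
= -3.2 - (0.11)
= -3.3100

-3.3100


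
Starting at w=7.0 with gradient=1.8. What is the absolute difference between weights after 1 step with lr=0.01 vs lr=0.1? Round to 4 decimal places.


With lr=0.01: w_new = 7.0 - 0.01 * 1.8 = 6.982
With lr=0.1: w_new = 7.0 - 0.1 * 1.8 = 6.82
Absolute difference = |6.982 - 6.82|
= 0.1620

0.1620


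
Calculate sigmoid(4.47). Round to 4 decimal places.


sigmoid(z) = 1 / (1 + exp(-z))
exp(-(4.47)) = exp(-4.47) = 0.0114
1 + 0.0114 = 1.0114
1 / 1.0114 = 0.9887

0.9887


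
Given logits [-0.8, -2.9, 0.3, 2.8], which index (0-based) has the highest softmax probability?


Softmax is a monotonic transformation, so it preserves the argmax.
We need to find the index of the maximum logit.
Index 0: -0.8
Index 1: -2.9
Index 2: 0.3
Index 3: 2.8
Maximum logit = 2.8 at index 3

3


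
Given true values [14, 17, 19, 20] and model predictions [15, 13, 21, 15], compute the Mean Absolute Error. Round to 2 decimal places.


Absolute errors: [1, 4, 2, 5]
Sum of absolute errors = 12
MAE = 12 / 4 = 3.00

3.00


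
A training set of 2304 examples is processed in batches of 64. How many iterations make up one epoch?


Iterations per epoch = dataset_size / batch_size
= 2304 / 64
= 36

36


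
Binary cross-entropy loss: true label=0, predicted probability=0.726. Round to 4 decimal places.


For y=0: Loss = -log(1-p)
= -log(1 - 0.726)
= -log(0.274)
= -(-1.2946)
= 1.2946

1.2946


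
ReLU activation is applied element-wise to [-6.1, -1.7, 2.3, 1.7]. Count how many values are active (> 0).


ReLU(x) = max(0, x) for each element:
ReLU(-6.1) = 0
ReLU(-1.7) = 0
ReLU(2.3) = 2.3
ReLU(1.7) = 1.7
Active neurons (>0): 2

2


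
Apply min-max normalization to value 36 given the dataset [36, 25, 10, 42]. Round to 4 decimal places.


Min = 10, Max = 42
Range = 42 - 10 = 32
Scaled = (x - min) / (max - min)
= (36 - 10) / 32
= 26 / 32
= 0.8125

0.8125


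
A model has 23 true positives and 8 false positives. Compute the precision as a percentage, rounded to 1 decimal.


Precision = TP / (TP + FP) * 100
= 23 / (23 + 8)
= 23 / 31
= 0.7419
= 74.2%

74.2


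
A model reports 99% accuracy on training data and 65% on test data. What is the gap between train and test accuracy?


Gap = train_accuracy - test_accuracy
= 99 - 65
= 34%
This large gap strongly indicates overfitting.

34


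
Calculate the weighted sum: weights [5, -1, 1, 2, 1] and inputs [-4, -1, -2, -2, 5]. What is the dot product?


Element-wise products:
5 * -4 = -20
-1 * -1 = 1
1 * -2 = -2
2 * -2 = -4
1 * 5 = 5
Sum = -20 + 1 + -2 + -4 + 5
= -20

-20


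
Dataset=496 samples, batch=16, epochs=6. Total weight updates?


Iterations per epoch = 496 / 16 = 31
Total updates = iterations_per_epoch * epochs
= 31 * 6
= 186

186


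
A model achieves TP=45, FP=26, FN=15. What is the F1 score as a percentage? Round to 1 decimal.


Precision = TP / (TP + FP) = 45 / 71 = 0.6338
Recall = TP / (TP + FN) = 45 / 60 = 0.75
F1 = 2 * P * R / (P + R)
= 2 * 0.6338 * 0.75 / (0.6338 + 0.75)
= 0.9507 / 1.3838
= 0.687
As percentage: 68.7%

68.7


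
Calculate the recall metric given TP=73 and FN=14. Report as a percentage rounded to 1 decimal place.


Recall = TP / (TP + FN) * 100
= 73 / (73 + 14)
= 73 / 87
= 0.8391
= 83.9%

83.9


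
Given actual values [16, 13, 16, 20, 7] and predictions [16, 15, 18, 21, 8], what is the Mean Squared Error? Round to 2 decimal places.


Differences: [0, -2, -2, -1, -1]
Squared errors: [0, 4, 4, 1, 1]
Sum of squared errors = 10
MSE = 10 / 5 = 2.00

2.00


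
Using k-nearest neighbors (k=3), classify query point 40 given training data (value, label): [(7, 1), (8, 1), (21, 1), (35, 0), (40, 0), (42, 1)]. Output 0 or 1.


Distances from query 40:
Point 40 (class 0): distance = 0
Point 42 (class 1): distance = 2
Point 35 (class 0): distance = 5
K=3 nearest neighbors: classes = [0, 1, 0]
Votes for class 1: 1 / 3
Majority vote => class 0

0


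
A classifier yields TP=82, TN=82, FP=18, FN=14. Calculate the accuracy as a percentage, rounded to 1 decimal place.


Accuracy = (TP + TN) / (TP + TN + FP + FN) * 100
= (82 + 82) / (82 + 82 + 18 + 14)
= 164 / 196
= 0.8367
= 83.7%

83.7


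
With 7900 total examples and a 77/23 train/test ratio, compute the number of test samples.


Train samples = 7900 * 77% = 6083
Test samples = 7900 - 6083
= 1817

1817


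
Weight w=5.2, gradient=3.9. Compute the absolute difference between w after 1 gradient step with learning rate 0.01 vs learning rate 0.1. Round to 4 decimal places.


With lr=0.01: w_new = 5.2 - 0.01 * 3.9 = 5.161
With lr=0.1: w_new = 5.2 - 0.1 * 3.9 = 4.81
Absolute difference = |5.161 - 4.81|
= 0.3510

0.3510


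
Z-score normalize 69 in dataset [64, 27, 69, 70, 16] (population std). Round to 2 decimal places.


Mean = (64 + 27 + 69 + 70 + 16) / 5 = 49.2
Variance = sum((x_i - mean)^2) / n = 527.76
Std = sqrt(527.76) = 22.973
Z = (x - mean) / std
= (69 - 49.2) / 22.973
= 19.8 / 22.973
= 0.86

0.86


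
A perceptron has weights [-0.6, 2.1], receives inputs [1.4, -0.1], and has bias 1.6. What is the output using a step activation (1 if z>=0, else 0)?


z = w . x + b
= -0.6*1.4 + 2.1*-0.1 + 1.6
= -0.84 + -0.21 + 1.6
= -1.05 + 1.6
= 0.55
Since z = 0.55 >= 0, output = 1

1


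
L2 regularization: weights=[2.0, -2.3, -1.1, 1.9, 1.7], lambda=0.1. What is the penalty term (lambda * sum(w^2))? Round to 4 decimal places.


Squaring each weight:
2.0^2 = 4.0
(-2.3)^2 = 5.29
(-1.1)^2 = 1.21
1.9^2 = 3.61
1.7^2 = 2.89
Sum of squares = 17.0
Penalty = 0.1 * 17.0 = 1.7000

1.7000


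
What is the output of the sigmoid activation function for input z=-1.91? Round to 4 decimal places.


sigmoid(z) = 1 / (1 + exp(-z))
exp(-(-1.91)) = exp(1.91) = 6.7531
1 + 6.7531 = 7.7531
1 / 7.7531 = 0.1290

0.1290


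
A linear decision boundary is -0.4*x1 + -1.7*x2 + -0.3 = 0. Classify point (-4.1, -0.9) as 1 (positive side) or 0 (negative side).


Compute -0.4 * -4.1 + -1.7 * -0.9 + -0.3
= 1.64 + 1.53 + -0.3
= 2.87
Since 2.87 >= 0, the point is on the positive side.

1


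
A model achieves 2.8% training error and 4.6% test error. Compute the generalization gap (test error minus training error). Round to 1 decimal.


Generalization gap = test_error - train_error
= 4.6 - 2.8
= 1.8%
A small gap suggests good generalization.

1.8


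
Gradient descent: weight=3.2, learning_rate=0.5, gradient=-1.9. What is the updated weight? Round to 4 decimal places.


w_new = w_old - lr * gradient
= 3.2 - 0.5 * -1.9
= 3.2 - (-0.95)
= 4.1500

4.1500


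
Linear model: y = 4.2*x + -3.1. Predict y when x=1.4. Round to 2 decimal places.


y = 4.2 * 1.4 + (-3.1)
= 5.88 + (-3.1)
= 2.78

2.78


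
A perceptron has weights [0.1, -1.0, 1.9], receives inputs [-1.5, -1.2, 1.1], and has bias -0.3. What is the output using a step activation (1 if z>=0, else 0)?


z = w . x + b
= 0.1*-1.5 + -1.0*-1.2 + 1.9*1.1 + -0.3
= -0.15 + 1.2 + 2.09 + -0.3
= 3.14 + -0.3
= 2.84
Since z = 2.84 >= 0, output = 1

1


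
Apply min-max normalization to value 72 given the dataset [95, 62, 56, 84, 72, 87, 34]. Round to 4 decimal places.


Min = 34, Max = 95
Range = 95 - 34 = 61
Scaled = (x - min) / (max - min)
= (72 - 34) / 61
= 38 / 61
= 0.6230

0.6230


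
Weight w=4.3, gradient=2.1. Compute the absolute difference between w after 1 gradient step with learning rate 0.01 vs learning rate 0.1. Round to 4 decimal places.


With lr=0.01: w_new = 4.3 - 0.01 * 2.1 = 4.279
With lr=0.1: w_new = 4.3 - 0.1 * 2.1 = 4.09
Absolute difference = |4.279 - 4.09|
= 0.1890

0.1890


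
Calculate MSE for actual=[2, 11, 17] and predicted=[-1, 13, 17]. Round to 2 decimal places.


Differences: [3, -2, 0]
Squared errors: [9, 4, 0]
Sum of squared errors = 13
MSE = 13 / 3 = 4.33

4.33


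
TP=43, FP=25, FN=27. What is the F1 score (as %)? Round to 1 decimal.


Precision = TP / (TP + FP) = 43 / 68 = 0.6324
Recall = TP / (TP + FN) = 43 / 70 = 0.6143
F1 = 2 * P * R / (P + R)
= 2 * 0.6324 * 0.6143 / (0.6324 + 0.6143)
= 0.7769 / 1.2466
= 0.6232
As percentage: 62.3%

62.3


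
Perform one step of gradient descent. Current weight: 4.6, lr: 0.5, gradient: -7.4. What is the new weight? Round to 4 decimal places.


w_new = w_old - lr * gradient
= 4.6 - 0.5 * -7.4
= 4.6 - (-3.7)
= 8.3000

8.3000


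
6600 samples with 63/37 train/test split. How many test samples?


Train samples = 6600 * 63% = 4158
Test samples = 6600 - 4158
= 2442

2442


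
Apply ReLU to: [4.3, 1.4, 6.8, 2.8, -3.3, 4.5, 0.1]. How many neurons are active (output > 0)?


ReLU(x) = max(0, x) for each element:
ReLU(4.3) = 4.3
ReLU(1.4) = 1.4
ReLU(6.8) = 6.8
ReLU(2.8) = 2.8
ReLU(-3.3) = 0
ReLU(4.5) = 4.5
ReLU(0.1) = 0.1
Active neurons (>0): 6

6


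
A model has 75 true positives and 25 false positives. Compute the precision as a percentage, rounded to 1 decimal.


Precision = TP / (TP + FP) * 100
= 75 / (75 + 25)
= 75 / 100
= 0.75
= 75.0%

75.0


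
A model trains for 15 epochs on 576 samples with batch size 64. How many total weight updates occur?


Iterations per epoch = 576 / 64 = 9
Total updates = iterations_per_epoch * epochs
= 9 * 15
= 135

135


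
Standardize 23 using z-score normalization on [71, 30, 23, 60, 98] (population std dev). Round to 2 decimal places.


Mean = (71 + 30 + 23 + 60 + 98) / 5 = 56.4
Variance = sum((x_i - mean)^2) / n = 753.84
Std = sqrt(753.84) = 27.4561
Z = (x - mean) / std
= (23 - 56.4) / 27.4561
= -33.4 / 27.4561
= -1.22

-1.22


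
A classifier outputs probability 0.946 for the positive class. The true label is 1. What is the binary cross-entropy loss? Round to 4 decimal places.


For y=1: Loss = -log(p)
= -log(0.946)
= -(-0.0555)
= 0.0555

0.0555


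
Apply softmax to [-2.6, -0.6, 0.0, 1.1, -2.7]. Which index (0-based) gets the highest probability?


Softmax is a monotonic transformation, so it preserves the argmax.
We need to find the index of the maximum logit.
Index 0: -2.6
Index 1: -0.6
Index 2: 0.0
Index 3: 1.1
Index 4: -2.7
Maximum logit = 1.1 at index 3

3


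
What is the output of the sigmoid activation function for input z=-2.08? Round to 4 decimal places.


sigmoid(z) = 1 / (1 + exp(-z))
exp(-(-2.08)) = exp(2.08) = 8.0045
1 + 8.0045 = 9.0045
1 / 9.0045 = 0.1111

0.1111


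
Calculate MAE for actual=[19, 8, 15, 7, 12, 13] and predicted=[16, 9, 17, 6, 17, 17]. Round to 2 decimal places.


Absolute errors: [3, 1, 2, 1, 5, 4]
Sum of absolute errors = 16
MAE = 16 / 6 = 2.67

2.67


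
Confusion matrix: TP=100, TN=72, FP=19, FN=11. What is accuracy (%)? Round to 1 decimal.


Accuracy = (TP + TN) / (TP + TN + FP + FN) * 100
= (100 + 72) / (100 + 72 + 19 + 11)
= 172 / 202
= 0.8515
= 85.1%

85.1


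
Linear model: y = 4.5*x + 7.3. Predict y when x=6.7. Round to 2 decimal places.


y = 4.5 * 6.7 + (7.3)
= 30.15 + (7.3)
= 37.45

37.45


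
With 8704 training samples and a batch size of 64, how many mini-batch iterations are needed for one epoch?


Iterations per epoch = dataset_size / batch_size
= 8704 / 64
= 136

136


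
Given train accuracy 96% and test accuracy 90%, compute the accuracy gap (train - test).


Gap = train_accuracy - test_accuracy
= 96 - 90
= 6%
This moderate gap may indicate mild overfitting.

6


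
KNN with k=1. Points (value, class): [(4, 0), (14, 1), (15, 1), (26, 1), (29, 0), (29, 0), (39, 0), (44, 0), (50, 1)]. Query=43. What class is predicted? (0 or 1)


Distances from query 43:
Point 44 (class 0): distance = 1
K=1 nearest neighbors: classes = [0]
Votes for class 1: 0 / 1
Majority vote => class 0

0


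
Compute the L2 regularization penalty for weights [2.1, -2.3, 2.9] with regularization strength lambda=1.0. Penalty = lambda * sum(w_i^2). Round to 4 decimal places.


Squaring each weight:
2.1^2 = 4.41
(-2.3)^2 = 5.29
2.9^2 = 8.41
Sum of squares = 18.11
Penalty = 1.0 * 18.11 = 18.1100

18.1100


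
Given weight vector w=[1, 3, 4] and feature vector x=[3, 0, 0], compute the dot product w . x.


Element-wise products:
1 * 3 = 3
3 * 0 = 0
4 * 0 = 0
Sum = 3 + 0 + 0
= 3

3


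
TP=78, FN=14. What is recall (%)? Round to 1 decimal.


Recall = TP / (TP + FN) * 100
= 78 / (78 + 14)
= 78 / 92
= 0.8478
= 84.8%

84.8


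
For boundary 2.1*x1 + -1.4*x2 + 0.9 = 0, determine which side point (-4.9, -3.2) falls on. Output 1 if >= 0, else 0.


Compute 2.1 * -4.9 + -1.4 * -3.2 + 0.9
= -10.29 + 4.48 + 0.9
= -4.91
Since -4.91 < 0, the point is on the negative side.

0


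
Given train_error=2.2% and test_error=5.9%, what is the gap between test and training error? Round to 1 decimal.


Generalization gap = test_error - train_error
= 5.9 - 2.2
= 3.7%
A moderate gap.

3.7


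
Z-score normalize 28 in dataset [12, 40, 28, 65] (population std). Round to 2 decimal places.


Mean = (12 + 40 + 28 + 65) / 4 = 36.25
Variance = sum((x_i - mean)^2) / n = 374.1875
Std = sqrt(374.1875) = 19.3439
Z = (x - mean) / std
= (28 - 36.25) / 19.3439
= -8.25 / 19.3439
= -0.43

-0.43


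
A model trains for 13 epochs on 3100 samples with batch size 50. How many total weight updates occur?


Iterations per epoch = 3100 / 50 = 62
Total updates = iterations_per_epoch * epochs
= 62 * 13
= 806

806


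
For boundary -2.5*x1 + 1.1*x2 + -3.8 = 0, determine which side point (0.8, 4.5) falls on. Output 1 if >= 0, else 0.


Compute -2.5 * 0.8 + 1.1 * 4.5 + -3.8
= -2.0 + 4.95 + -3.8
= -0.85
Since -0.85 < 0, the point is on the negative side.

0


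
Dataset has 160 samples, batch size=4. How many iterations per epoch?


Iterations per epoch = dataset_size / batch_size
= 160 / 4
= 40

40


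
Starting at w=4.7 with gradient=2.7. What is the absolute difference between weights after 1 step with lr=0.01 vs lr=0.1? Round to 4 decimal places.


With lr=0.01: w_new = 4.7 - 0.01 * 2.7 = 4.673
With lr=0.1: w_new = 4.7 - 0.1 * 2.7 = 4.43
Absolute difference = |4.673 - 4.43|
= 0.2430

0.2430


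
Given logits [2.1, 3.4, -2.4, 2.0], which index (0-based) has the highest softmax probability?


Softmax is a monotonic transformation, so it preserves the argmax.
We need to find the index of the maximum logit.
Index 0: 2.1
Index 1: 3.4
Index 2: -2.4
Index 3: 2.0
Maximum logit = 3.4 at index 1

1


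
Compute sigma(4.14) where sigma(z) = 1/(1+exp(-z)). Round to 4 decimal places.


sigmoid(z) = 1 / (1 + exp(-z))
exp(-(4.14)) = exp(-4.14) = 0.0159
1 + 0.0159 = 1.0159
1 / 1.0159 = 0.9843

0.9843


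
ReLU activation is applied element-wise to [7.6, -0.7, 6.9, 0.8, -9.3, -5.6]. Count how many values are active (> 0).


ReLU(x) = max(0, x) for each element:
ReLU(7.6) = 7.6
ReLU(-0.7) = 0
ReLU(6.9) = 6.9
ReLU(0.8) = 0.8
ReLU(-9.3) = 0
ReLU(-5.6) = 0
Active neurons (>0): 3

3


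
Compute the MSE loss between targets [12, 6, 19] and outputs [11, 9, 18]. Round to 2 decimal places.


Differences: [1, -3, 1]
Squared errors: [1, 9, 1]
Sum of squared errors = 11
MSE = 11 / 3 = 3.67

3.67


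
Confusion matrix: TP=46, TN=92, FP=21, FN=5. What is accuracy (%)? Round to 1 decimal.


Accuracy = (TP + TN) / (TP + TN + FP + FN) * 100
= (46 + 92) / (46 + 92 + 21 + 5)
= 138 / 164
= 0.8415
= 84.1%

84.1


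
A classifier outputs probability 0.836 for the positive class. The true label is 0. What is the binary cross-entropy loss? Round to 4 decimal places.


For y=0: Loss = -log(1-p)
= -log(1 - 0.836)
= -log(0.164)
= -(-1.8079)
= 1.8079

1.8079


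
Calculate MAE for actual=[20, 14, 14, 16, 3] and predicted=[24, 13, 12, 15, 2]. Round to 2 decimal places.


Absolute errors: [4, 1, 2, 1, 1]
Sum of absolute errors = 9
MAE = 9 / 5 = 1.80

1.80


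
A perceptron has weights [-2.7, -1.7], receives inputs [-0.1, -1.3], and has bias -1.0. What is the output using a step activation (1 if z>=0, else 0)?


z = w . x + b
= -2.7*-0.1 + -1.7*-1.3 + -1.0
= 0.27 + 2.21 + -1.0
= 2.48 + -1.0
= 1.48
Since z = 1.48 >= 0, output = 1

1


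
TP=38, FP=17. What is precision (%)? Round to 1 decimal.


Precision = TP / (TP + FP) * 100
= 38 / (38 + 17)
= 38 / 55
= 0.6909
= 69.1%

69.1


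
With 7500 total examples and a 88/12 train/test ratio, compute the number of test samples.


Train samples = 7500 * 88% = 6600
Test samples = 7500 - 6600
= 900

900


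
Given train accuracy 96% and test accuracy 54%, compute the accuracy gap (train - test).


Gap = train_accuracy - test_accuracy
= 96 - 54
= 42%
This large gap strongly indicates overfitting.

42


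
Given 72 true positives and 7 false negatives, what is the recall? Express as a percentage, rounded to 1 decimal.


Recall = TP / (TP + FN) * 100
= 72 / (72 + 7)
= 72 / 79
= 0.9114
= 91.1%

91.1


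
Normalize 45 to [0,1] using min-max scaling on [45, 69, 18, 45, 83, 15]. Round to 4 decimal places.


Min = 15, Max = 83
Range = 83 - 15 = 68
Scaled = (x - min) / (max - min)
= (45 - 15) / 68
= 30 / 68
= 0.4412

0.4412


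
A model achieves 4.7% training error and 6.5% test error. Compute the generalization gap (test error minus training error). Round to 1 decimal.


Generalization gap = test_error - train_error
= 6.5 - 4.7
= 1.8%
A small gap suggests good generalization.

1.8
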